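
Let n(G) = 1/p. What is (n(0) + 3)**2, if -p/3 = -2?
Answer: 361/36 ≈ 10.028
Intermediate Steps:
p = 6 (p = -3*(-2) = 6)
n(G) = 1/6
(n(0) + 3)**2 = (1/6 + 3)**2 = (19/6)**2 = 361/36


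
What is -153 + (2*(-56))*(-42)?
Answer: 4551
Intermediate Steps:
-153 + (2*(-56))*(-42) = -153 - 112*(-42) = -153 + 4704 = 4551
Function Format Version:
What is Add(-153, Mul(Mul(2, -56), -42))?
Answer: 4551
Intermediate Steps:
Add(-153, Mul(Mul(2, -56), -42)) = Add(-153, Mul(-112, -42)) = Add(-153, 4704) = 4551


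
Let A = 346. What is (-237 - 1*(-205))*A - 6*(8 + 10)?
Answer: -11180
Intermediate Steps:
(-237 - 1*(-205))*A - 6*(8 + 10) = (-237 - 1*(-205))*346 - 6*(8 + 10) = (-237 + 205)*346 - 6*18 = -32*346 - 108 = -11072 - 108 = -11180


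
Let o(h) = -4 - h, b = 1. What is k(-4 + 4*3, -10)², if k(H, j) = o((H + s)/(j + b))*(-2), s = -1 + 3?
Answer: 2704/81 ≈ 33.383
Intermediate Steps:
s = 2
k(H, j) = 8 + 2*(2 + H)/(1 + j) (k(H, j) = (-4 - (H + 2)/(j + 1))*(-2) = (-4 - (2 + H)/(1 + j))*(-2) = 8 + 2*(2 + H)/(1 + j))
k(-4 + 4*3, -10)² = (2*(6 + (-4 + 4*3) + 4*(-10))/(1 - 10))² = (2*(6 + (-4 + 12) - 40)/(-9))² = (2*(-⅑)*(6 + 8 - 40))² = (2*(-⅑)*(-26))² = (52/9)² = 2704/81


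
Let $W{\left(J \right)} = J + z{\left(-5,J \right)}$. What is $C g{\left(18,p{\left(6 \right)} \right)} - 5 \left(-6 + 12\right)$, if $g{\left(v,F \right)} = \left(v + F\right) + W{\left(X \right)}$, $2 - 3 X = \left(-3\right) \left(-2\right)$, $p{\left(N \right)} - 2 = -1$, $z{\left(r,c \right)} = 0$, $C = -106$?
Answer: $- \frac{5708}{3} \approx -1902.7$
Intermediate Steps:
$p{\left(N \right)} = 1$ ($p{\left(N \right)} = 2 - 1 = 1$)
$X = - \frac{4}{3}$ ($X = \frac{2}{3} - \frac{\left(-3\right) \left(-2\right)}{3} = \frac{2}{3} - 2 = - \frac{4}{3} \approx -1.3333$)
$W{\left(J \right)} = J$ ($W{\left(J \right)} = J + 0 = J$)
$g{\left(v,F \right)} = - \frac{4}{3} + F + v$ ($g{\left(v,F \right)} = \left(v + F\right) - \frac{4}{3} = \left(F + v\right) - \frac{4}{3} = - \frac{4}{3} + F + v$)
$C g{\left(18,p{\left(6 \right)} \right)} - 5 \left(-6 + 12\right) = - 106 \left(- \frac{4}{3} + 1 + 18\right) - 5 \left(-6 + 12\right) = \left(-106\right) \frac{53}{3} - 30 = - \frac{5618}{3} - 30 = - \frac{5708}{3}$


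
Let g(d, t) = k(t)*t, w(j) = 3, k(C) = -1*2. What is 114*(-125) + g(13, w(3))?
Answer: -14256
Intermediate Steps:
k(C) = -2
g(d, t) = -2*t
114*(-125) + g(13, w(3)) = 114*(-125) - 2*3 = -14250 - 6 = -14256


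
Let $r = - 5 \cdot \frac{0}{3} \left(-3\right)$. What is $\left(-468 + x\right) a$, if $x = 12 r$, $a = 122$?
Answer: $-57096$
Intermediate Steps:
$r = 0$ ($r = - 5 \cdot 0 \cdot \frac{1}{3} \left(-3\right) = \left(-5\right) 0 \left(-3\right) = 0 \left(-3\right) = 0$)
$x = 0$ ($x = 12 \cdot 0 = 0$)
$\left(-468 + x\right) a = \left(-468 + 0\right) 122 = \left(-468\right) 122 = -57096$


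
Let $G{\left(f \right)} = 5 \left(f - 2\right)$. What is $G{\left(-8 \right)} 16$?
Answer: $-800$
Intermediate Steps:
$G{\left(f \right)} = -10 + 5 f$ ($G{\left(f \right)} = 5 \left(-2 + f\right) = -10 + 5 f$)
$G{\left(-8 \right)} 16 = \left(-10 + 5 \left(-8\right)\right) 16 = \left(-10 - 40\right) 16 = \left(-50\right) 16 = -800$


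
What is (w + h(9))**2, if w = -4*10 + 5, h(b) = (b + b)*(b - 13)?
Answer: 11449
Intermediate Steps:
h(b) = 2*b*(-13 + b) (h(b) = (2*b)*(-13 + b) = 2*b*(-13 + b))
w = -35 (w = -40 + 5 = -35)
(w + h(9))**2 = (-35 + 2*9*(-13 + 9))**2 = (-35 + 2*9*(-4))**2 = (-35 - 72)**2 = (-107)**2 = 11449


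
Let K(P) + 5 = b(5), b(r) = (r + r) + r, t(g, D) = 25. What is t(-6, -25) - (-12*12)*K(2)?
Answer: 1465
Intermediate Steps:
b(r) = 3*r (b(r) = 2*r + r = 3*r)
K(P) = 10 (K(P) = -5 + 3*5 = -5 + 15 = 10)
t(-6, -25) - (-12*12)*K(2) = 25 - (-12*12)*10 = 25 - (-144)*10 = 25 - 1*(-1440) = 25 + 1440 = 1465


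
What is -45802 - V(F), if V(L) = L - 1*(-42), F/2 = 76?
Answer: -45996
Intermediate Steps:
F = 152 (F = 2*76 = 152)
V(L) = 42 + L (V(L) = L + 42 = 42 + L)
-45802 - V(F) = -45802 - (42 + 152) = -45802 - 1*194 = -45802 - 194 = -45996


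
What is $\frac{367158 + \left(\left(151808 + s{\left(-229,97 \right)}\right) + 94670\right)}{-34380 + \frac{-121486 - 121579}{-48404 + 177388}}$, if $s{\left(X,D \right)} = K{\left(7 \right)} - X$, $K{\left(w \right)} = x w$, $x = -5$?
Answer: $- \frac{15834849744}{886942597} \approx -17.853$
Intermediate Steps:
$K{\left(w \right)} = - 5 w$
$s{\left(X,D \right)} = -35 - X$ ($s{\left(X,D \right)} = \left(-5\right) 7 - X = -35 - X$)
$\frac{367158 + \left(\left(151808 + s{\left(-229,97 \right)}\right) + 94670\right)}{-34380 + \frac{-121486 - 121579}{-48404 + 177388}} = \frac{367158 + \left(\left(151808 - -194\right) + 94670\right)}{-34380 + \frac{-121486 - 121579}{-48404 + 177388}} = \frac{367158 + \left(\left(151808 + \left(-35 + 229\right)\right) + 94670\right)}{-34380 - \frac{243065}{128984}} = \frac{367158 + \left(\left(151808 + 194\right) + 94670\right)}{-34380 - \frac{243065}{128984}} = \frac{367158 + \left(152002 + 94670\right)}{-34380 - \frac{243065}{128984}} = \frac{367158 + 246672}{- \frac{4434712985}{128984}} = 613830 \left(- \frac{128984}{4434712985}\right) = - \frac{15834849744}{886942597}$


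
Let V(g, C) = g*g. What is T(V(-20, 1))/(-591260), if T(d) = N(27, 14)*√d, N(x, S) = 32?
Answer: -32/29563 ≈ -0.0010824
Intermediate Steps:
V(g, C) = g²
T(d) = 32*√d
T(V(-20, 1))/(-591260) = (32*√((-20)²))/(-591260) = (32*√400)*(-1/591260) = (32*20)*(-1/591260) = 640*(-1/591260) = -32/29563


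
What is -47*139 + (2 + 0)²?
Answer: -6529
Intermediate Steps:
-47*139 + (2 + 0)² = -6533 + 2² = -6533 + 4 = -6529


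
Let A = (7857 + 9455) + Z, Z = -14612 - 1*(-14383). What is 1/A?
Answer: 1/17083 ≈ 5.8538e-5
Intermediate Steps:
Z = -229 (Z = -14612 + 14383 = -229)
A = 17083 (A = (7857 + 9455) - 229 = 17312 - 229 = 17083)
1/A = 1/17083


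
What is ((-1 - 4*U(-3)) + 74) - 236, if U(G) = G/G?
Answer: -167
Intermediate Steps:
U(G) = 1
((-1 - 4*U(-3)) + 74) - 236 = ((-1 - 4*1) + 74) - 236 = ((-1 - 4) + 74) - 236 = (-5 + 74) - 236 = 69 - 236 = -167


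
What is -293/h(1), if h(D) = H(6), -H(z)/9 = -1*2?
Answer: -293/18 ≈ -16.278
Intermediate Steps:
H(z) = 18 (H(z) = -(-9)*2 = -9*(-2) = 18)
h(D) = 18
-293/h(1) = -293/18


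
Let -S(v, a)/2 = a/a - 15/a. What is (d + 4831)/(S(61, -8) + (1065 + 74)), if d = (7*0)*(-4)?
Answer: 19324/4533 ≈ 4.2630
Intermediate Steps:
S(v, a) = -2 + 30/a (S(v, a) = -2*(a/a - 15/a) = -2*(1 - 15/a) = -2 + 30/a)
d = 0 (d = 0*(-4) = 0)
(d + 4831)/(S(61, -8) + (1065 + 74)) = (0 + 4831)/((-2 + 30/(-8)) + (1065 + 74)) = 4831/((-2 + 30*(-⅛)) + 1139) = 4831/((-2 - 15/4) + 1139) = 4831/(-23/4 + 1139) = 4831/(4533/4) = 4831*(4/4533) = 19324/4533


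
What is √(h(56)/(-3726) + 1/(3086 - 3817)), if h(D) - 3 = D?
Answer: I*√1575546230/302634 ≈ 0.13116*I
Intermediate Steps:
h(D) = 3 + D
√(h(56)/(-3726) + 1/(3086 - 3817)) = √((3 + 56)/(-3726) + 1/(3086 - 3817)) = √(59*(-1/3726) + 1/(-731)) = √(-59/3726 - 1/731) = √(-46855/2723706) = I*√1575546230/302634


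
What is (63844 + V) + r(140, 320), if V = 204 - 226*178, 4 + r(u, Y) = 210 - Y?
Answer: 23706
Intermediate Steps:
r(u, Y) = 206 - Y (r(u, Y) = -4 + (210 - Y) = 206 - Y)
V = -40024 (V = 204 - 40228 = -40024)
(63844 + V) + r(140, 320) = (63844 - 40024) + (206 - 1*320) = 23820 + (206 - 320) = 23820 - 114 = 23706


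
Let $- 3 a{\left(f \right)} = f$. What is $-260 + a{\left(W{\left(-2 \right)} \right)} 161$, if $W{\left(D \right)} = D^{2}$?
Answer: $- \frac{1424}{3} \approx -474.67$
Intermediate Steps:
$a{\left(f \right)} = - \frac{f}{3}$
$-260 + a{\left(W{\left(-2 \right)} \right)} 161 = -260 + - \frac{\left(-2\right)^{2}}{3} \cdot 161 = -260 + \left(- \frac{1}{3}\right) 4 \cdot 161 = -260 - \frac{644}{3} = - \frac{1424}{3}$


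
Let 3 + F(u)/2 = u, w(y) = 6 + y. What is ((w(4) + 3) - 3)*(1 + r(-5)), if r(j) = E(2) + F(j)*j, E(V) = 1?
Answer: 820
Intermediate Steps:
F(u) = -6 + 2*u
r(j) = 1 + j*(-6 + 2*j) (r(j) = 1 + (-6 + 2*j)*j = 1 + j*(-6 + 2*j))
((w(4) + 3) - 3)*(1 + r(-5)) = (((6 + 4) + 3) - 3)*(1 + (1 + 2*(-5)*(-3 - 5))) = ((10 + 3) - 3)*(1 + (1 + 2*(-5)*(-8))) = (13 - 3)*(1 + (1 + 80)) = 10*(1 + 81) = 10*82 = 820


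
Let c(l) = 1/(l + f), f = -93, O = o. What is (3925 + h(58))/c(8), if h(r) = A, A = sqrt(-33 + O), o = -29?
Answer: -333625 - 85*I*sqrt(62) ≈ -3.3363e+5 - 669.29*I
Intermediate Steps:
O = -29
A = I*sqrt(62) (A = sqrt(-33 - 29) = sqrt(-62) = I*sqrt(62) ≈ 7.874*I)
h(r) = I*sqrt(62)
c(l) = 1/(-93 + l) (c(l) = 1/(l - 93) = 1/(-93 + l))
(3925 + h(58))/c(8) = (3925 + I*sqrt(62))/(1/(-93 + 8)) = (3925 + I*sqrt(62))/(1/(-85)) = (3925 + I*sqrt(62))/(-1/85) = (3925 + I*sqrt(62))*(-85) = -333625 - 85*I*sqrt(62)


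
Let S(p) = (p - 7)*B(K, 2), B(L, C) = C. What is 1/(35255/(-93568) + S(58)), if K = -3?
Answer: 93568/9508681 ≈ 0.0098403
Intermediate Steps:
S(p) = -14 + 2*p (S(p) = (p - 7)*2 = (-7 + p)*2 = -14 + 2*p)
1/(35255/(-93568) + S(58)) = 1/(35255/(-93568) + (-14 + 2*58)) = 1/(35255*(-1/93568) + (-14 + 116)) = 1/(-35255/93568 + 102) = 1/(9508681/93568) = 93568/9508681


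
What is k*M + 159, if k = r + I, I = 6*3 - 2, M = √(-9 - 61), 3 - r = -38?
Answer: 159 + 57*I*√70 ≈ 159.0 + 476.9*I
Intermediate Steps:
r = 41 (r = 3 - 1*(-38) = 3 + 38 = 41)
M = I*√70 (M = √(-70) = I*√70 ≈ 8.3666*I)
I = 16 (I = 18 - 2 = 16)
k = 57 (k = 41 + 16 = 57)
k*M + 159 = 57*(I*√70) + 159 = 57*I*√70 + 159 = 159 + 57*I*√70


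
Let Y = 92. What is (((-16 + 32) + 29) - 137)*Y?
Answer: -8464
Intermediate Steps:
(((-16 + 32) + 29) - 137)*Y = (((-16 + 32) + 29) - 137)*92 = ((16 + 29) - 137)*92 = (45 - 137)*92 = -92*92 = -8464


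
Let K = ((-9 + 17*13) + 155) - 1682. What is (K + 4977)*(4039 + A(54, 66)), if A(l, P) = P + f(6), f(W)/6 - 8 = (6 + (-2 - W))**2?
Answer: 15296174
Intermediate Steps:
K = -1315 (K = ((-9 + 221) + 155) - 1682 = (212 + 155) - 1682 = 367 - 1682 = -1315)
f(W) = 48 + 6*(4 - W)**2 (f(W) = 48 + 6*(6 + (-2 - W))**2 = 48 + 6*(4 - W)**2)
A(l, P) = 72 + P (A(l, P) = P + (48 + 6*(-4 + 6)**2) = P + (48 + 6*2**2) = P + (48 + 6*4) = P + (48 + 24) = P + 72 = 72 + P)
(K + 4977)*(4039 + A(54, 66)) = (-1315 + 4977)*(4039 + (72 + 66)) = 3662*(4039 + 138) = 3662*4177 = 15296174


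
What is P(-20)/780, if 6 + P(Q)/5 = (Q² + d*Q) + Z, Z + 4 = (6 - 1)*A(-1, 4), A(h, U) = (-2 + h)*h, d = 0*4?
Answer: 135/52 ≈ 2.5962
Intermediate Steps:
d = 0
A(h, U) = h*(-2 + h)
Z = 11 (Z = -4 + (6 - 1)*(-(-2 - 1)) = -4 + 5*(-1*(-3)) = -4 + 5*3 = -4 + 15 = 11)
P(Q) = 25 + 5*Q² (P(Q) = -30 + 5*((Q² + 0*Q) + 11) = -30 + 5*((Q² + 0) + 11) = -30 + 5*(Q² + 11) = -30 + 5*(11 + Q²) = -30 + (55 + 5*Q²) = 25 + 5*Q²)
P(-20)/780 = (25 + 5*(-20)²)/780 = (25 + 5*400)*(1/780) = (25 + 2000)*(1/780) = 2025*(1/780) = 135/52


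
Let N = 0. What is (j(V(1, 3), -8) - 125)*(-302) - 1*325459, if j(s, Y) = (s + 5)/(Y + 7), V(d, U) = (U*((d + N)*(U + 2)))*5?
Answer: -263549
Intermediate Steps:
V(d, U) = 5*U*d*(2 + U) (V(d, U) = (U*((d + 0)*(U + 2)))*5 = (U*(d*(2 + U)))*5 = (U*d*(2 + U))*5 = 5*U*d*(2 + U))
j(s, Y) = (5 + s)/(7 + Y)
(j(V(1, 3), -8) - 125)*(-302) - 1*325459 = ((5 + 5*3*1*(2 + 3))/(7 - 8) - 125)*(-302) - 1*325459 = ((5 + 5*3*1*5)/(-1) - 125)*(-302) - 325459 = (-(5 + 75) - 125)*(-302) - 325459 = (-1*80 - 125)*(-302) - 325459 = (-80 - 125)*(-302) - 325459 = -205*(-302) - 325459 = 61910 - 325459 = -263549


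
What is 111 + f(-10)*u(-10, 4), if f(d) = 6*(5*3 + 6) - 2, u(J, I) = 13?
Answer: 1723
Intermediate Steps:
f(d) = 124 (f(d) = 6*(15 + 6) - 2 = 6*21 - 2 = 126 - 2 = 124)
111 + f(-10)*u(-10, 4) = 111 + 124*13 = 111 + 1612 = 1723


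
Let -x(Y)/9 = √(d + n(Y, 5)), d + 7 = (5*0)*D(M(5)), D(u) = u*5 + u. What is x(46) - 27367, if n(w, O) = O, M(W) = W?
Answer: -27367 - 9*I*√2 ≈ -27367.0 - 12.728*I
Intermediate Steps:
D(u) = 6*u (D(u) = 5*u + u = 6*u)
d = -7 (d = -7 + (5*0)*(6*5) = -7 + 0*30 = -7 + 0 = -7)
x(Y) = -9*I*√2 (x(Y) = -9*√(-7 + 5) = -9*I*√2)
x(46) - 27367 = -9*I*√2 - 27367 = -27367 - 9*I*√2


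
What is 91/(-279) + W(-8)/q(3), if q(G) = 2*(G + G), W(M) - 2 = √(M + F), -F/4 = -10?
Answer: -89/558 + √2/3 ≈ 0.31191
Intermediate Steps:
F = 40 (F = -4*(-10) = 40)
W(M) = 2 + √(40 + M) (W(M) = 2 + √(M + 40) = 2 + √(40 + M))
q(G) = 4*G (q(G) = 2*(2*G) = 4*G)
91/(-279) + W(-8)/q(3) = 91/(-279) + (2 + √(40 - 8))/((4*3)) = 91*(-1/279) + (2 + √32)/12 = -91/279 + (2 + 4*√2)*(1/12) = -91/279 + (⅙ + √2/3) = -89/558 + √2/3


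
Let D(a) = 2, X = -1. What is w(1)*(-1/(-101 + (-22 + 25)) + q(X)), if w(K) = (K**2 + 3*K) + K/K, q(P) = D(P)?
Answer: 985/98 ≈ 10.051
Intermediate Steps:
q(P) = 2
w(K) = 1 + K**2 + 3*K (w(K) = (K**2 + 3*K) + 1 = 1 + K**2 + 3*K)
w(1)*(-1/(-101 + (-22 + 25)) + q(X)) = (1 + 1**2 + 3*1)*(-1/(-101 + (-22 + 25)) + 2) = (1 + 1 + 3)*(-1/(-101 + 3) + 2) = 5*(-1/(-98) + 2) = 5*(-1*(-1/98) + 2) = 5*(1/98 + 2) = 5*(197/98) = 985/98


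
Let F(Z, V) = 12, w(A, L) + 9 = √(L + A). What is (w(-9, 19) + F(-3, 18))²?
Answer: 19 + 6*√10 ≈ 37.974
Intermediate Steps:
w(A, L) = -9 + √(A + L) (w(A, L) = -9 + √(L + A) = -9 + √(A + L))
(w(-9, 19) + F(-3, 18))² = ((-9 + √(-9 + 19)) + 12)² = ((-9 + √10) + 12)² = (3 + √10)²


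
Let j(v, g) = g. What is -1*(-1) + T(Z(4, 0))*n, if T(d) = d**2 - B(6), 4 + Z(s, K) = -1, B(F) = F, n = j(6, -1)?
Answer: -18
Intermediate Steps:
n = -1
Z(s, K) = -5 (Z(s, K) = -4 - 1 = -5)
T(d) = -6 + d**2 (T(d) = d**2 - 1*6 = d**2 - 6 = -6 + d**2)
-1*(-1) + T(Z(4, 0))*n = -1*(-1) + (-6 + (-5)**2)*(-1) = 1 + (-6 + 25)*(-1) = 1 + 19*(-1) = 1 - 19 = -18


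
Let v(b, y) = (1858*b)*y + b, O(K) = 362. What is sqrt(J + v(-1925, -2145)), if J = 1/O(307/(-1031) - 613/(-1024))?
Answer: sqrt(1005358078717662)/362 ≈ 87590.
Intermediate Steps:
v(b, y) = b + 1858*b*y (v(b, y) = 1858*b*y + b = b + 1858*b*y)
J = 1/362 ≈ 0.0027624
sqrt(J + v(-1925, -2145)) = sqrt(1/362 - 1925*(1 + 1858*(-2145))) = sqrt(1/362 - 1925*(1 - 3985410)) = sqrt(1/362 - 1925*(-3985409)) = sqrt(1/362 + 7671912325) = sqrt(2777232261651/362) = sqrt(1005358078717662)/362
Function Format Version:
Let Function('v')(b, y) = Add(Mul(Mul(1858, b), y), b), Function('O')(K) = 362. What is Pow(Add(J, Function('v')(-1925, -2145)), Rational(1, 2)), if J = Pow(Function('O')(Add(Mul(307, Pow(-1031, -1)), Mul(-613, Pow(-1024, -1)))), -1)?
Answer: Mul(Rational(1, 362), Pow(1005358078717662, Rational(1, 2))) ≈ 87590.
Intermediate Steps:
Function('v')(b, y) = Add(b, Mul(1858, b, y)) (Function('v')(b, y) = Add(Mul(1858, b, y), b) = Add(b, Mul(1858, b, y)))
J = Rational(1, 362) (J = Pow(362, -1) = Rational(1, 362) ≈ 0.0027624)
Pow(Add(J, Function('v')(-1925, -2145)), Rational(1, 2)) = Pow(Add(Rational(1, 362), Mul(-1925, Add(1, Mul(1858, -2145)))), Rational(1, 2)) = Pow(Add(Rational(1, 362), Mul(-1925, Add(1, -3985410))), Rational(1, 2)) = Pow(Add(Rational(1, 362), Mul(-1925, -3985409)), Rational(1, 2)) = Pow(Add(Rational(1, 362), 7671912325), Rational(1, 2)) = Pow(Rational(2777232261651, 362), Rational(1, 2)) = Mul(Rational(1, 362), Pow(1005358078717662, Rational(1, 2)))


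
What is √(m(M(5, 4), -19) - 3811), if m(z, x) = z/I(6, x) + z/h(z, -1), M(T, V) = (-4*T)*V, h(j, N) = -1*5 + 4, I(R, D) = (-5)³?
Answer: I*√93259/5 ≈ 61.077*I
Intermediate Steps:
I(R, D) = -125
h(j, N) = -1 (h(j, N) = -5 + 4 = -1)
M(T, V) = -4*T*V
m(z, x) = -126*z/125 (m(z, x) = z/(-125) + z/(-1) = z*(-1/125) + z*(-1) = -z/125 - z = -126*z/125)
√(m(M(5, 4), -19) - 3811) = √(-(-504)*5*4/125 - 3811) = √(-126/125*(-80) - 3811) = √(2016/25 - 3811) = √(-93259/25) = I*√93259/5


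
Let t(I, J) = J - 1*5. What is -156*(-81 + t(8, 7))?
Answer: 12324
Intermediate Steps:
t(I, J) = -5 + J (t(I, J) = J - 5 = -5 + J)
-156*(-81 + t(8, 7)) = -156*(-81 + (-5 + 7)) = -156*(-81 + 2) = -156*(-79) = 12324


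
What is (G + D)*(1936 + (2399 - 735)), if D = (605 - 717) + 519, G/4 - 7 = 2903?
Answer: 43369200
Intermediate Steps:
G = 11640 (G = 28 + 4*2903 = 28 + 11612 = 11640)
D = 407 (D = -112 + 519 = 407)
(G + D)*(1936 + (2399 - 735)) = (11640 + 407)*(1936 + (2399 - 735)) = 12047*(1936 + 1664) = 12047*3600 = 43369200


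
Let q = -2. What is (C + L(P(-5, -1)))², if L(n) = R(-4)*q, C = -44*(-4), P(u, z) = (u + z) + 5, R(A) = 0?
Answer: 30976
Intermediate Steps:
P(u, z) = 5 + u + z
C = 176
L(n) = 0 (L(n) = 0*(-2) = 0)
(C + L(P(-5, -1)))² = (176 + 0)² = 176² = 30976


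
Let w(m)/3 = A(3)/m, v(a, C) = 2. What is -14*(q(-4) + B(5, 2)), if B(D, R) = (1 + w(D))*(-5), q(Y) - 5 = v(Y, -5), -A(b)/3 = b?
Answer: -406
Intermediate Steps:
A(b) = -3*b
q(Y) = 7 (q(Y) = 5 + 2 = 7)
w(m) = -27/m (w(m) = 3*((-3*3)/m) = 3*(-9/m) = -27/m)
B(D, R) = -5 + 135/D (B(D, R) = (1 - 27/D)*(-5) = -5 + 135/D)
-14*(q(-4) + B(5, 2)) = -14*(7 + (-5 + 135/5)) = -14*(7 + (-5 + 135*(1/5))) = -14*(7 + (-5 + 27)) = -14*(7 + 22) = -14*29 = -406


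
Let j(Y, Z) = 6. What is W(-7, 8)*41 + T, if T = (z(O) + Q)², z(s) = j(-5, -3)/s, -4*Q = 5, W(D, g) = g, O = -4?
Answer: 5369/16 ≈ 335.56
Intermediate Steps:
Q = -5/4 (Q = -¼*5 = -5/4 ≈ -1.2500)
z(s) = 6/s
T = 121/16 (T = (6/(-4) - 5/4)² = (6*(-¼) - 5/4)² = (-3/2 - 5/4)² = (-11/4)² = 121/16 ≈ 7.5625)
W(-7, 8)*41 + T = 8*41 + 121/16 = 328 + 121/16 = 5369/16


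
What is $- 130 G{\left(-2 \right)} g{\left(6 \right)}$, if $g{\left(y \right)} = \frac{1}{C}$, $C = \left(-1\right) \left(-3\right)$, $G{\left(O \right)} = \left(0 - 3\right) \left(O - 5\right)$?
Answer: $-910$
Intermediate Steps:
$G{\left(O \right)} = 15 - 3 O$ ($G{\left(O \right)} = - 3 \left(-5 + O\right) = 15 - 3 O$)
$C = 3$
$g{\left(y \right)} = \frac{1}{3}$
$- 130 G{\left(-2 \right)} g{\left(6 \right)} = - 130 \left(15 - -6\right) \frac{1}{3} = - 130 \left(15 + 6\right) \frac{1}{3} = \left(-130\right) 21 \cdot \frac{1}{3} = \left(-2730\right) \frac{1}{3} = -910$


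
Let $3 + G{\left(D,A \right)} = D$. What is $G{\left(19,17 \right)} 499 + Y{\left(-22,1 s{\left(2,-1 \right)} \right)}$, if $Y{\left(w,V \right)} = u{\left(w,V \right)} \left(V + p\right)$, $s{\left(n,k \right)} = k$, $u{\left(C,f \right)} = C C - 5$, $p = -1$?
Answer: $7026$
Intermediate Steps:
$G{\left(D,A \right)} = -3 + D$
$u{\left(C,f \right)} = -5 + C^{2}$ ($u{\left(C,f \right)} = C^{2} - 5 = -5 + C^{2}$)
$Y{\left(w,V \right)} = \left(-1 + V\right) \left(-5 + w^{2}\right)$ ($Y{\left(w,V \right)} = \left(-5 + w^{2}\right) \left(V - 1\right) = \left(-5 + w^{2}\right) \left(-1 + V\right) = \left(-1 + V\right) \left(-5 + w^{2}\right)$)
$G{\left(19,17 \right)} 499 + Y{\left(-22,1 s{\left(2,-1 \right)} \right)} = \left(-3 + 19\right) 499 + \left(-1 + 1 \left(-1\right)\right) \left(-5 + \left(-22\right)^{2}\right) = 16 \cdot 499 + \left(-1 - 1\right) \left(-5 + 484\right) = 7984 - 958 = 7026$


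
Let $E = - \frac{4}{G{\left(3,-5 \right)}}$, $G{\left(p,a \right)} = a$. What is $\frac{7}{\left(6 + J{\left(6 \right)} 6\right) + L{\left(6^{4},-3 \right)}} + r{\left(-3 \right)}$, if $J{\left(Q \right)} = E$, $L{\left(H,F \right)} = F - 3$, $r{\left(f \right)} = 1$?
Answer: $\frac{59}{24} \approx 2.4583$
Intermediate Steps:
$E = \frac{4}{5}$ ($E = - \frac{4}{-5} = \left(-4\right) \left(- \frac{1}{5}\right) = \frac{4}{5} \approx 0.8$)
$L{\left(H,F \right)} = -3 + F$ ($L{\left(H,F \right)} = F - 3 = -3 + F$)
$J{\left(Q \right)} = \frac{4}{5}$
$\frac{7}{\left(6 + J{\left(6 \right)} 6\right) + L{\left(6^{4},-3 \right)}} + r{\left(-3 \right)} = \frac{7}{\left(6 + \frac{4}{5} \cdot 6\right) - 6} + 1 = \frac{7}{\left(6 + \frac{24}{5}\right) - 6} + 1 = \frac{7}{\frac{54}{5} - 6} + 1 = \frac{7}{\frac{24}{5}} + 1 = 7 \cdot \frac{5}{24} + 1 = \frac{35}{24} + 1 = \frac{59}{24}$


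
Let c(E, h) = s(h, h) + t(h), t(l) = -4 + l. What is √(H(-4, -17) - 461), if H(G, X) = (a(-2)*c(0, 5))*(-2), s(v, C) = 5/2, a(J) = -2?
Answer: I*√447 ≈ 21.142*I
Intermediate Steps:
s(v, C) = 5/2 (s(v, C) = 5*(½) = 5/2)
c(E, h) = -3/2 + h (c(E, h) = 5/2 + (-4 + h) = -3/2 + h)
H(G, X) = 14 (H(G, X) = -2*(-3/2 + 5)*(-2) = -2*7/2*(-2) = -7*(-2) = 14)
√(H(-4, -17) - 461) = √(14 - 461) = √(-447) = I*√447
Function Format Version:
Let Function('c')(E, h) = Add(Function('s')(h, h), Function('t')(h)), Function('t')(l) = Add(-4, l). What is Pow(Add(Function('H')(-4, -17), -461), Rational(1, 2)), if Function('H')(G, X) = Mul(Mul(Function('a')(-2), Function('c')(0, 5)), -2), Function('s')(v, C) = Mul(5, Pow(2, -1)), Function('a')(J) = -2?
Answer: Mul(I, Pow(447, Rational(1, 2))) ≈ Mul(21.142, I)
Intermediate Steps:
Function('s')(v, C) = Rational(5, 2) (Function('s')(v, C) = Mul(5, Rational(1, 2)) = Rational(5, 2))
Function('c')(E, h) = Add(Rational(-3, 2), h) (Function('c')(E, h) = Add(Rational(5, 2), Add(-4, h)) = Add(Rational(-3, 2), h))
Function('H')(G, X) = 14 (Function('H')(G, X) = Mul(Mul(-2, Add(Rational(-3, 2), 5)), -2) = Mul(Mul(-2, Rational(7, 2)), -2) = Mul(-7, -2) = 14)
Pow(Add(Function('H')(-4, -17), -461), Rational(1, 2)) = Pow(Add(14, -461), Rational(1, 2)) = Pow(-447, Rational(1, 2)) = Mul(I, Pow(447, Rational(1, 2)))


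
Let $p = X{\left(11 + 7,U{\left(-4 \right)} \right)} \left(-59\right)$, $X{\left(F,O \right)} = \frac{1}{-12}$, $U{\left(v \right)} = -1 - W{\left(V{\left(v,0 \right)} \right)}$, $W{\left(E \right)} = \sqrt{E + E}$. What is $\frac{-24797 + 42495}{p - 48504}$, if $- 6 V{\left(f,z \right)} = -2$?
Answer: $- \frac{212376}{581989} \approx -0.36491$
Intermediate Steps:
$V{\left(f,z \right)} = \frac{1}{3}$ ($V{\left(f,z \right)} = \left(- \frac{1}{6}\right) \left(-2\right) = \frac{1}{3}$)
$W{\left(E \right)} = \sqrt{2} \sqrt{E}$ ($W{\left(E \right)} = \sqrt{2 E} = \sqrt{2} \sqrt{E}$)
$U{\left(v \right)} = -1 - \frac{\sqrt{6}}{3}$ ($U{\left(v \right)} = -1 - \frac{\sqrt{2}}{\sqrt{3}} = -1 - \sqrt{2} \frac{\sqrt{3}}{3} = -1 - \frac{\sqrt{6}}{3}$)
$X{\left(F,O \right)} = - \frac{1}{12}$
$p = \frac{59}{12}$ ($p = \left(- \frac{1}{12}\right) \left(-59\right) = \frac{59}{12} \approx 4.9167$)
$\frac{-24797 + 42495}{p - 48504} = \frac{-24797 + 42495}{\frac{59}{12} - 48504} = \frac{17698}{- \frac{581989}{12}} = 17698 \left(- \frac{12}{581989}\right) = - \frac{212376}{581989}$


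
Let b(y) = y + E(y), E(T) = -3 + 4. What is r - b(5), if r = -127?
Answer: -133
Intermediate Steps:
E(T) = 1
b(y) = 1 + y (b(y) = y + 1 = 1 + y)
r - b(5) = -127 - (1 + 5) = -127 - 1*6 = -127 - 6 = -133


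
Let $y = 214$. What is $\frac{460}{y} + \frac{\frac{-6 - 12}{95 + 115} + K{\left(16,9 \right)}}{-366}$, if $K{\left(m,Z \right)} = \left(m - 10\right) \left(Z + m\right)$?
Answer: $\frac{794957}{456890} \approx 1.7399$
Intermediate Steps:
$K{\left(m,Z \right)} = \left(-10 + m\right) \left(Z + m\right)$
$\frac{460}{y} + \frac{\frac{-6 - 12}{95 + 115} + K{\left(16,9 \right)}}{-366} = \frac{460}{214} + \frac{\frac{-6 - 12}{95 + 115} + \left(16^{2} - 90 - 160 + 9 \cdot 16\right)}{-366} = 460 \cdot \frac{1}{214} + \left(- \frac{18}{210} + \left(256 - 90 - 160 + 144\right)\right) \left(- \frac{1}{366}\right) = \frac{230}{107} + \left(\left(-18\right) \frac{1}{210} + 150\right) \left(- \frac{1}{366}\right) = \frac{230}{107} + \left(- \frac{3}{35} + 150\right) \left(- \frac{1}{366}\right) = \frac{230}{107} + \frac{5247}{35} \left(- \frac{1}{366}\right) = \frac{230}{107} - \frac{1749}{4270} = \frac{794957}{456890}$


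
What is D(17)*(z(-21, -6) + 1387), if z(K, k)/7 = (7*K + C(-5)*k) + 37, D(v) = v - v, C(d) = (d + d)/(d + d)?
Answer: 0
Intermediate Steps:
C(d) = 1 (C(d) = (2*d)/((2*d)) = (2*d)*(1/(2*d)) = 1)
D(v) = 0
z(K, k) = 259 + 7*k + 49*K (z(K, k) = 7*((7*K + 1*k) + 37) = 7*((7*K + k) + 37) = 7*((k + 7*K) + 37) = 7*(37 + k + 7*K) = 259 + 7*k + 49*K)
D(17)*(z(-21, -6) + 1387) = 0*((259 + 7*(-6) + 49*(-21)) + 1387) = 0*((259 - 42 - 1029) + 1387) = 0*(-812 + 1387) = 0*575 = 0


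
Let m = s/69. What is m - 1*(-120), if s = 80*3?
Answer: 2840/23 ≈ 123.48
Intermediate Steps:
s = 240
m = 80/23 (m = 240/69 = 240*(1/69) = 80/23 ≈ 3.4783)
m - 1*(-120) = 80/23 - 1*(-120) = 80/23 + 120 = 2840/23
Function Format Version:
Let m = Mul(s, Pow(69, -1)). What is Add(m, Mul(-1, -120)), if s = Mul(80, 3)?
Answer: Rational(2840, 23) ≈ 123.48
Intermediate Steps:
s = 240
m = Rational(80, 23) (m = Mul(240, Pow(69, -1)) = Mul(240, Rational(1, 69)) = Rational(80, 23) ≈ 3.4783)
Add(m, Mul(-1, -120)) = Add(Rational(80, 23), Mul(-1, -120)) = Add(Rational(80, 23), 120) = Rational(2840, 23)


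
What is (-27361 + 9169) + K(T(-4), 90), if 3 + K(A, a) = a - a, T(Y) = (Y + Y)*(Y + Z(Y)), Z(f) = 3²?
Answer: -18195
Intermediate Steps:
Z(f) = 9
T(Y) = 2*Y*(9 + Y) (T(Y) = (Y + Y)*(Y + 9) = (2*Y)*(9 + Y) = 2*Y*(9 + Y))
K(A, a) = -3 (K(A, a) = -3 + (a - a) = -3 + 0 = -3)
(-27361 + 9169) + K(T(-4), 90) = (-27361 + 9169) - 3 = -18192 - 3 = -18195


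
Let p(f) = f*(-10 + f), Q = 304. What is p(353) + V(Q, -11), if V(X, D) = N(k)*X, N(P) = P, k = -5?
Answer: 119559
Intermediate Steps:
V(X, D) = -5*X
p(353) + V(Q, -11) = 353*(-10 + 353) - 5*304 = 353*343 - 1520 = 121079 - 1520 = 119559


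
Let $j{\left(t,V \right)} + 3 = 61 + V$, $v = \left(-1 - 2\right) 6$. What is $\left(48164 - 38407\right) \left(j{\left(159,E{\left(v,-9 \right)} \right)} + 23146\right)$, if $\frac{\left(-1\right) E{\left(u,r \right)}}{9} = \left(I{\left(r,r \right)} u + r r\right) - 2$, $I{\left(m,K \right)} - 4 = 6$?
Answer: $235270541$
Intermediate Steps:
$I{\left(m,K \right)} = 10$ ($I{\left(m,K \right)} = 4 + 6 = 10$)
$v = -18$ ($v = \left(-3\right) 6 = -18$)
$E{\left(u,r \right)} = 18 - 90 u - 9 r^{2}$ ($E{\left(u,r \right)} = - 9 \left(\left(10 u + r r\right) - 2\right) = - 9 \left(\left(10 u + r^{2}\right) - 2\right) = - 9 \left(\left(r^{2} + 10 u\right) - 2\right) = - 9 \left(-2 + r^{2} + 10 u\right) = 18 - 90 u - 9 r^{2}$)
$j{\left(t,V \right)} = 58 + V$ ($j{\left(t,V \right)} = -3 + \left(61 + V\right) = 58 + V$)
$\left(48164 - 38407\right) \left(j{\left(159,E{\left(v,-9 \right)} \right)} + 23146\right) = \left(48164 - 38407\right) \left(\left(58 - \left(-1638 + 729\right)\right) + 23146\right) = 9757 \left(\left(58 + \left(18 + 1620 - 729\right)\right) + 23146\right) = 9757 \left(\left(58 + 909\right) + 23146\right) = 9757 \left(967 + 23146\right) = 9757 \cdot 24113 = 235270541$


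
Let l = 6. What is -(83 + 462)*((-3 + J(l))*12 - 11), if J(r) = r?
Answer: -13625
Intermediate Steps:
-(83 + 462)*((-3 + J(l))*12 - 11) = -(83 + 462)*((-3 + 6)*12 - 11) = -545*(3*12 - 11) = -545*(36 - 11) = -545*25 = -1*13625 = -13625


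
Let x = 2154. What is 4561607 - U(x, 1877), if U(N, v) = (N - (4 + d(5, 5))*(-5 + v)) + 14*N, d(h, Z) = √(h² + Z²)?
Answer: 4536785 + 9360*√2 ≈ 4.5500e+6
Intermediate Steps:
d(h, Z) = √(Z² + h²)
U(N, v) = 15*N - (-5 + v)*(4 + 5*√2) (U(N, v) = (N - (4 + √(5² + 5²))*(-5 + v)) + 14*N = (N - (4 + √(25 + 25))*(-5 + v)) + 14*N = (N - (4 + √50)*(-5 + v)) + 14*N = (N - (4 + 5*√2)*(-5 + v)) + 14*N = (N - (-5 + v)*(4 + 5*√2)) + 14*N = 15*N - (-5 + v)*(4 + 5*√2))
4561607 - U(x, 1877) = 4561607 - (20 - 4*1877 + 15*2154 + 25*√2 - 5*1877*√2) = 4561607 - (20 - 7508 + 32310 + 25*√2 - 9385*√2) = 4561607 - (24822 - 9360*√2) = 4561607 + (-24822 + 9360*√2) = 4536785 + 9360*√2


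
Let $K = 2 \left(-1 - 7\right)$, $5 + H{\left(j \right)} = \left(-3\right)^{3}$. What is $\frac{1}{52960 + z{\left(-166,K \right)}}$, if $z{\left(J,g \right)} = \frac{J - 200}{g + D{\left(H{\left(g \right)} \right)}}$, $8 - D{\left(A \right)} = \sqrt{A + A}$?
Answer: $\frac{1695452}{89829938129} + \frac{732 i}{89829938129} \approx 1.8874 \cdot 10^{-5} + 8.1487 \cdot 10^{-9} i$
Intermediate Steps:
$H{\left(j \right)} = -32$ ($H{\left(j \right)} = -5 + \left(-3\right)^{3} = -5 - 27 = -32$)
$K = -16$ ($K = 2 \left(-8\right) = -16$)
$D{\left(A \right)} = 8 - \sqrt{2} \sqrt{A}$ ($D{\left(A \right)} = 8 - \sqrt{A + A} = 8 - \sqrt{2 A} = 8 - \sqrt{2} \sqrt{A}$)
$z{\left(J,g \right)} = \frac{-200 + J}{8 + g - 8 i}$ ($z{\left(J,g \right)} = \frac{J - 200}{g + \left(8 - \sqrt{2} \sqrt{-32}\right)} = \frac{-200 + J}{g + \left(8 - \sqrt{2} \cdot 4 i \sqrt{2}\right)} = \frac{-200 + J}{g + \left(8 - 8 i\right)} = \frac{-200 + J}{8 + g - 8 i}$)
$\frac{1}{52960 + z{\left(-166,K \right)}} = \frac{1}{52960 + \frac{-200 - 166}{8 - 16 - 8 i}} = \frac{1}{52960 + \frac{1}{-8 - 8 i} \left(-366\right)} = \frac{1}{52960 + \frac{-8 + 8 i}{128} \left(-366\right)} = \frac{1}{52960 - \frac{183 \left(-8 + 8 i\right)}{64}}$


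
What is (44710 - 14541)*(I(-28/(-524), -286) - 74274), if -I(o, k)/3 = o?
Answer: -293541805635/131 ≈ -2.2408e+9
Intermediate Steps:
I(o, k) = -3*o
(44710 - 14541)*(I(-28/(-524), -286) - 74274) = (44710 - 14541)*(-(-84)/(-524) - 74274) = 30169*(-(-84)*(-1)/524 - 74274) = 30169*(-3*7/131 - 74274) = 30169*(-21/131 - 74274) = 30169*(-9729915/131) = -293541805635/131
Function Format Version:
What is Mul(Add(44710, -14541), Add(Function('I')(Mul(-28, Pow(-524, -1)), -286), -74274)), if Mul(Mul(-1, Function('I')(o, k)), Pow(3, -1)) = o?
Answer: Rational(-293541805635, 131) ≈ -2.2408e+9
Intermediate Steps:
Function('I')(o, k) = Mul(-3, o)
Mul(Add(44710, -14541), Add(Function('I')(Mul(-28, Pow(-524, -1)), -286), -74274)) = Mul(Add(44710, -14541), Add(Mul(-3, Mul(-28, Pow(-524, -1))), -74274)) = Mul(30169, Add(Mul(-3, Mul(-28, Rational(-1, 524))), -74274)) = Mul(30169, Add(Mul(-3, Rational(7, 131)), -74274)) = Mul(30169, Add(Rational(-21, 131), -74274)) = Mul(30169, Rational(-9729915, 131)) = Rational(-293541805635, 131)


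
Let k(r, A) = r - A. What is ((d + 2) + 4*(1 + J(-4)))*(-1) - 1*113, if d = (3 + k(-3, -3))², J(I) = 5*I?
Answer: -48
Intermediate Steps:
d = 9 (d = (3 + (-3 - 1*(-3)))² = (3 + (-3 + 3))² = (3 + 0)² = 3² = 9)
((d + 2) + 4*(1 + J(-4)))*(-1) - 1*113 = ((9 + 2) + 4*(1 + 5*(-4)))*(-1) - 1*113 = (11 + 4*(1 - 20))*(-1) - 113 = (11 + 4*(-19))*(-1) - 113 = (11 - 76)*(-1) - 113 = -65*(-1) - 113 = 65 - 113 = -48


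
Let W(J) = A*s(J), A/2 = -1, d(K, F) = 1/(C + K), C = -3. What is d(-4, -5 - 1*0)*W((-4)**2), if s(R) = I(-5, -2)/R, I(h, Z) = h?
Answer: -5/56 ≈ -0.089286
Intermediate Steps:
s(R) = -5/R
d(K, F) = 1/(-3 + K)
A = -2 (A = 2*(-1) = -2)
W(J) = 10/J (W(J) = -(-10)/J = 10/J)
d(-4, -5 - 1*0)*W((-4)**2) = (10/((-4)**2))/(-3 - 4) = (10/16)/(-7) = -10/(7*16) = -1/7*5/8 = -5/56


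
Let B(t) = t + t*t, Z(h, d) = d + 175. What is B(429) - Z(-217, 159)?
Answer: 184136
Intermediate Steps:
Z(h, d) = 175 + d
B(t) = t + t²
B(429) - Z(-217, 159) = 429*(1 + 429) - (175 + 159) = 429*430 - 1*334 = 184470 - 334 = 184136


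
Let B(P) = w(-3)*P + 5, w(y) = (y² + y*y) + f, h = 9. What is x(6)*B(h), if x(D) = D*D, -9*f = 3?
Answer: 5904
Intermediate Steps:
f = -⅓ (f = -⅑*3 = -⅓ ≈ -0.33333)
w(y) = -⅓ + 2*y² (w(y) = (y² + y*y) - ⅓ = (y² + y²) - ⅓ = 2*y² - ⅓ = -⅓ + 2*y²)
x(D) = D²
B(P) = 5 + 53*P/3 (B(P) = (-⅓ + 2*(-3)²)*P + 5 = (-⅓ + 2*9)*P + 5 = (-⅓ + 18)*P + 5 = 53*P/3 + 5 = 5 + 53*P/3)
x(6)*B(h) = 6²*(5 + (53/3)*9) = 36*(5 + 159) = 36*164 = 5904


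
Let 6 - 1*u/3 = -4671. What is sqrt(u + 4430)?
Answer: sqrt(18461) ≈ 135.87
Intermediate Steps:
u = 14031 (u = 18 - 3*(-4671) = 18 + 14013 = 14031)
sqrt(u + 4430) = sqrt(14031 + 4430) = sqrt(18461)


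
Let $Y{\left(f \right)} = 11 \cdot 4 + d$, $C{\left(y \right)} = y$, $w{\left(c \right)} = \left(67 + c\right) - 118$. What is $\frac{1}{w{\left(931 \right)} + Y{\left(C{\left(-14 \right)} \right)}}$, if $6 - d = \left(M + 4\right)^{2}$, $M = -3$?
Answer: $\frac{1}{929} \approx 0.0010764$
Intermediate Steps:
$w{\left(c \right)} = -51 + c$
$d = 5$ ($d = 6 - \left(-3 + 4\right)^{2} = 6 - 1^{2} = 6 - 1 = 5$)
$Y{\left(f \right)} = 49$ ($Y{\left(f \right)} = 11 \cdot 4 + 5 = 44 + 5 = 49$)
$\frac{1}{w{\left(931 \right)} + Y{\left(C{\left(-14 \right)} \right)}} = \frac{1}{\left(-51 + 931\right) + 49} = \frac{1}{880 + 49} = \frac{1}{929}$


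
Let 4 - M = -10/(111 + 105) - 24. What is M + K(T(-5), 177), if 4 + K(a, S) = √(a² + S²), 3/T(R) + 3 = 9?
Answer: 2597/108 + √125317/2 ≈ 201.05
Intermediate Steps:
T(R) = ½ (T(R) = 3/(-3 + 9) = 3/6 = 3*(⅙) = ½)
K(a, S) = -4 + √(S² + a²) (K(a, S) = -4 + √(a² + S²) = -4 + √(S² + a²))
M = 3029/108 (M = 4 - (-10/(111 + 105) - 24) = 4 - (-10/216 - 24) = 4 - (-10*1/216 - 24) = 4 - (-5/108 - 24) = 4 - 1*(-2597/108) = 4 + 2597/108 = 3029/108 ≈ 28.046)
M + K(T(-5), 177) = 3029/108 + (-4 + √(177² + (½)²)) = 3029/108 + (-4 + √(31329 + ¼)) = 3029/108 + (-4 + √(125317/4)) = 3029/108 + (-4 + √125317/2) = 2597/108 + √125317/2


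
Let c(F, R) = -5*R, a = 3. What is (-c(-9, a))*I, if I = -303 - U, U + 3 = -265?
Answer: -525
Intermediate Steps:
U = -268 (U = -3 - 265 = -268)
I = -35 (I = -303 - 1*(-268) = -303 + 268 = -35)
(-c(-9, a))*I = -(-5)*3*(-35) = -1*(-15)*(-35) = 15*(-35) = -525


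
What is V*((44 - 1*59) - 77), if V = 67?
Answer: -6164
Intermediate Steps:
V*((44 - 1*59) - 77) = 67*((44 - 1*59) - 77) = 67*((44 - 59) - 77) = 67*(-15 - 77) = 67*(-92) = -6164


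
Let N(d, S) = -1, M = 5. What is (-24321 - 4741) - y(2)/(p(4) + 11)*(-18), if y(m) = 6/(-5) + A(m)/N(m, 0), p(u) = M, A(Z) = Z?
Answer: -145328/5 ≈ -29066.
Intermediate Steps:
p(u) = 5
y(m) = -6/5 - m (y(m) = 6/(-5) + m/(-1) = 6*(-⅕) + m*(-1) = -6/5 - m)
(-24321 - 4741) - y(2)/(p(4) + 11)*(-18) = (-24321 - 4741) - (-6/5 - 1*2)/(5 + 11)*(-18) = -29062 - (-6/5 - 2)/16*(-18) = -29062 - (-16/5*1/16)*(-18) = -29062 - (-1)*(-18)/5 = -29062 - 1*18/5 = -29062 - 18/5 = -145328/5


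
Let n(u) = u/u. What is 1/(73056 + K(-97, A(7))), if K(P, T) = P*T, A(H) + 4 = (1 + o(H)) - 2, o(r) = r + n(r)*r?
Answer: 1/72183 ≈ 1.3854e-5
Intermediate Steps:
n(u) = 1
o(r) = 2*r (o(r) = r + 1*r = r + r = 2*r)
A(H) = -5 + 2*H (A(H) = -4 + ((1 + 2*H) - 2) = -4 + (-1 + 2*H) = -5 + 2*H)
1/(73056 + K(-97, A(7))) = 1/(73056 - 97*(-5 + 2*7)) = 1/(73056 - 97*(-5 + 14)) = 1/(73056 - 97*9) = 1/(73056 - 873) = 1/72183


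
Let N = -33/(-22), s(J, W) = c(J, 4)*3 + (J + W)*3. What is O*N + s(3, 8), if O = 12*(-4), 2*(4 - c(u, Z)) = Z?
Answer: -33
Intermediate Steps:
c(u, Z) = 4 - Z/2
s(J, W) = 6 + 3*J + 3*W (s(J, W) = (4 - ½*4)*3 + (J + W)*3 = (4 - 2)*3 + (3*J + 3*W) = 2*3 + (3*J + 3*W) = 6 + (3*J + 3*W) = 6 + 3*J + 3*W)
O = -48
N = 3/2 (N = -33*(-1/22) = 3/2 ≈ 1.5000)
O*N + s(3, 8) = -48*3/2 + (6 + 3*3 + 3*8) = -72 + (6 + 9 + 24) = -72 + 39 = -33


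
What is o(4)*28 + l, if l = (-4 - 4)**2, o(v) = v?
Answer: 176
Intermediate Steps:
l = 64 (l = (-8)**2 = 64)
o(4)*28 + l = 4*28 + 64 = 112 + 64 = 176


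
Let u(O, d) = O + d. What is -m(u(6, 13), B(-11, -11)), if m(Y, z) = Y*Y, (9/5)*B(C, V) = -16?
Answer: -361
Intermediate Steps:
B(C, V) = -80/9 (B(C, V) = (5/9)*(-16) = -80/9)
m(Y, z) = Y²
-m(u(6, 13), B(-11, -11)) = -(6 + 13)² = -1*19² = -1*361 = -361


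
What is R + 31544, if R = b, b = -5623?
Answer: 25921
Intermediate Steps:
R = -5623
R + 31544 = -5623 + 31544 = 25921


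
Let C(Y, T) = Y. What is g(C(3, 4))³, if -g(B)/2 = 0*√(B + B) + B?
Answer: -216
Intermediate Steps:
g(B) = -2*B (g(B) = -2*(0*√(B + B) + B) = -2*(0*√(2*B) + B) = -2*(0*(√2*√B) + B) = -2*(0 + B) = -2*B)
g(C(3, 4))³ = (-2*3)³ = (-6)³ = -216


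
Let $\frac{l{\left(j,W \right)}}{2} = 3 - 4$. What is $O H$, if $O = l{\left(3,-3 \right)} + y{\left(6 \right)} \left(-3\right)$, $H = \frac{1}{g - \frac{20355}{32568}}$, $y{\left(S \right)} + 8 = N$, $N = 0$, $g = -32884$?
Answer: $- \frac{176}{263077} \approx -0.00066901$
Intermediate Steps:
$y{\left(S \right)} = -8$ ($y{\left(S \right)} = -8 + 0 = -8$)
$l{\left(j,W \right)} = -2$ ($l{\left(j,W \right)} = 2 \left(3 - 4\right) = 2 \left(-1\right) = -2$)
$H = - \frac{8}{263077}$ ($H = \frac{1}{-32884 - \frac{20355}{32568}} = \frac{1}{-32884 - \frac{5}{8}} = \frac{1}{- \frac{263077}{8}} = - \frac{8}{263077} \approx -3.0409 \cdot 10^{-5}$)
$O = 22$ ($O = -2 - -24 = -2 + 24 = 22$)
$O H = 22 \left(- \frac{8}{263077}\right) = - \frac{176}{263077}$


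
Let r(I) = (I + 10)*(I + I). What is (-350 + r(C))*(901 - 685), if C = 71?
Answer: 2408832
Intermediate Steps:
r(I) = 2*I*(10 + I) (r(I) = (10 + I)*(2*I) = 2*I*(10 + I))
(-350 + r(C))*(901 - 685) = (-350 + 2*71*(10 + 71))*(901 - 685) = (-350 + 2*71*81)*216 = (-350 + 11502)*216 = 11152*216 = 2408832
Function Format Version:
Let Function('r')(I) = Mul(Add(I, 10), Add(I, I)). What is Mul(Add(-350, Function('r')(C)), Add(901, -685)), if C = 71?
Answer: 2408832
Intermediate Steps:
Function('r')(I) = Mul(2, I, Add(10, I)) (Function('r')(I) = Mul(Add(10, I), Mul(2, I)) = Mul(2, I, Add(10, I)))
Mul(Add(-350, Function('r')(C)), Add(901, -685)) = Mul(Add(-350, Mul(2, 71, Add(10, 71))), Add(901, -685)) = Mul(Add(-350, Mul(2, 71, 81)), 216) = Mul(Add(-350, 11502), 216) = Mul(11152, 216) = 2408832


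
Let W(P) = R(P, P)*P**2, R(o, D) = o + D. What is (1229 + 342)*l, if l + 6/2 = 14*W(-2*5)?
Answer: -43992713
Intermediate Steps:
R(o, D) = D + o
W(P) = 2*P**3 (W(P) = (P + P)*P**2 = (2*P)*P**2 = 2*P**3)
l = -28003 (l = -3 + 14*(2*(-2*5)**3) = -3 + 14*(2*(-10)**3) = -3 + 14*(2*(-1000)) = -3 + 14*(-2000) = -3 - 28000 = -28003)
(1229 + 342)*l = (1229 + 342)*(-28003) = 1571*(-28003) = -43992713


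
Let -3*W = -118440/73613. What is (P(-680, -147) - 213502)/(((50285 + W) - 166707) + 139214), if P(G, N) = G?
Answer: -7883289783/838913488 ≈ -9.3970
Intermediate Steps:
W = 39480/73613 (W = -(-39480)/73613 = -⅓*(-118440/73613) = 39480/73613 ≈ 0.53632)
(P(-680, -147) - 213502)/(((50285 + W) - 166707) + 139214) = (-680 - 213502)/(((50285 + 39480/73613) - 166707) + 139214) = -214182/((3701669185/73613 - 166707) + 139214) = -214182/(-8570133206/73613 + 139214) = -214182/1677826976/73613 = -214182*73613/1677826976 = -7883289783/838913488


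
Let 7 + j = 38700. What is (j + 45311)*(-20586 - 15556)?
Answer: -3036072568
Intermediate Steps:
j = 38693 (j = -7 + 38700 = 38693)
(j + 45311)*(-20586 - 15556) = (38693 + 45311)*(-20586 - 15556) = 84004*(-36142) = -3036072568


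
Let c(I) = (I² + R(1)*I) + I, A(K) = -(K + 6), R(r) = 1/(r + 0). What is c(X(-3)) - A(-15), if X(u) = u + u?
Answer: 15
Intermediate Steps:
X(u) = 2*u
R(r) = 1/r
A(K) = -6 - K (A(K) = -(6 + K) = -6 - K)
c(I) = I² + 2*I (c(I) = (I² + I/1) + I = (I² + 1*I) + I = (I² + I) + I = (I + I²) + I = I² + 2*I)
c(X(-3)) - A(-15) = (2*(-3))*(2 + 2*(-3)) - (-6 - 1*(-15)) = -6*(2 - 6) - (-6 + 15) = -6*(-4) - 1*9 = 24 - 9 = 15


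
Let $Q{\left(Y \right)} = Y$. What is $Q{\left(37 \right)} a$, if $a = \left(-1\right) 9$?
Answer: $-333$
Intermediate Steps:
$a = -9$
$Q{\left(37 \right)} a = 37 \left(-9\right) = -333$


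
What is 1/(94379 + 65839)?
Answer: 1/160218 ≈ 6.2415e-6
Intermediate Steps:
1/(94379 + 65839) = 1/160218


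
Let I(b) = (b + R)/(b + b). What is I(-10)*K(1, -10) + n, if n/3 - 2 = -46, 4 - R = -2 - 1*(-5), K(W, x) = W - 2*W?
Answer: -2649/20 ≈ -132.45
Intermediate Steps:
K(W, x) = -W
R = 1 (R = 4 - (-2 - 1*(-5)) = 4 - (-2 + 5) = 4 - 1*3 = 4 - 3 = 1)
I(b) = (1 + b)/(2*b) (I(b) = (b + 1)/(b + b) = (1 + b)/((2*b)) = (1 + b)*(1/(2*b)) = (1 + b)/(2*b))
n = -132 (n = 6 + 3*(-46) = 6 - 138 = -132)
I(-10)*K(1, -10) + n = ((1/2)*(1 - 10)/(-10))*(-1*1) - 132 = ((1/2)*(-1/10)*(-9))*(-1) - 132 = (9/20)*(-1) - 132 = -9/20 - 132 = -2649/20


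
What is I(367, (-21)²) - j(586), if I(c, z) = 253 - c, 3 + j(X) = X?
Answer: -697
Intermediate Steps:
j(X) = -3 + X
I(367, (-21)²) - j(586) = (253 - 1*367) - (-3 + 586) = (253 - 367) - 1*583 = -114 - 583 = -697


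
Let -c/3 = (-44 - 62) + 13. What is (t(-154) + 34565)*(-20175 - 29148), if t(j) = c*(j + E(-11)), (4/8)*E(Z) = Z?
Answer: 717107097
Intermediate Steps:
E(Z) = 2*Z
c = 279 (c = -3*((-44 - 62) + 13) = -3*(-106 + 13) = -3*(-93) = 279)
t(j) = -6138 + 279*j (t(j) = 279*(j + 2*(-11)) = 279*(j - 22) = 279*(-22 + j) = -6138 + 279*j)
(t(-154) + 34565)*(-20175 - 29148) = ((-6138 + 279*(-154)) + 34565)*(-20175 - 29148) = ((-6138 - 42966) + 34565)*(-49323) = (-49104 + 34565)*(-49323) = -14539*(-49323) = 717107097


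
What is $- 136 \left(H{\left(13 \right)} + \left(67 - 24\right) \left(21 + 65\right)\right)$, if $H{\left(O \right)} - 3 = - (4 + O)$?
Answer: $-501024$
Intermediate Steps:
$H{\left(O \right)} = -1 - O$ ($H{\left(O \right)} = 3 - \left(4 + O\right) = -1 - O$)
$- 136 \left(H{\left(13 \right)} + \left(67 - 24\right) \left(21 + 65\right)\right) = - 136 \left(\left(-1 - 13\right) + \left(67 - 24\right) \left(21 + 65\right)\right) = - 136 \left(\left(-1 - 13\right) + 43 \cdot 86\right) = - 136 \left(-14 + 3698\right) = \left(-136\right) 3684 = -501024$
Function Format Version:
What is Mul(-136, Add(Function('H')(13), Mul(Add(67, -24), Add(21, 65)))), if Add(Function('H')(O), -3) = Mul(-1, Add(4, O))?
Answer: -501024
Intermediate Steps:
Function('H')(O) = Add(-1, Mul(-1, O)) (Function('H')(O) = Add(3, Mul(-1, Add(4, O))) = Add(3, Add(-4, Mul(-1, O))) = Add(-1, Mul(-1, O)))
Mul(-136, Add(Function('H')(13), Mul(Add(67, -24), Add(21, 65)))) = Mul(-136, Add(Add(-1, Mul(-1, 13)), Mul(Add(67, -24), Add(21, 65)))) = Mul(-136, Add(Add(-1, -13), Mul(43, 86))) = Mul(-136, Add(-14, 3698)) = Mul(-136, 3684) = -501024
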